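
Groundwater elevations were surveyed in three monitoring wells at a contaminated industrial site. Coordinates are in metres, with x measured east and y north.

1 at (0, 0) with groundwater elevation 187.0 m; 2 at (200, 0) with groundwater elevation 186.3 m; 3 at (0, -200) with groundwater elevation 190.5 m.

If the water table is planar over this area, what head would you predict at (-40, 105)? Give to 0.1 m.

185.3 m

∂h/∂x = (186.3 − 187.0) / (200 − 0) = -0.003500
∂h/∂y = (190.5 − 187.0) / (-200 − 0) = -0.01750
h(-40, 105) = 187.0 + (-0.003500)·(-40) + (-0.01750)·(105) = 187.0 +0.140 -1.838 = 185.303 m.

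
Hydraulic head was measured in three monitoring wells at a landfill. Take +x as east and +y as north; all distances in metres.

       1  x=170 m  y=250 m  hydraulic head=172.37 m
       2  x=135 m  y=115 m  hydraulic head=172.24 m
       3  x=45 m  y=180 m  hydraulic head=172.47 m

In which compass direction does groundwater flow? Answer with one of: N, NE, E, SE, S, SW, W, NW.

SE

Three-point gradient (reference 1): Δ to 2 = (-35, -135, -0.13), Δ to 3 = (-125, -70, +0.10).
∂h/∂x = -0.001567, ∂h/∂y = +0.001369 (det = -14425).
Flow = −∇h = (+0.001567 east, -0.001369 north), which points southeast.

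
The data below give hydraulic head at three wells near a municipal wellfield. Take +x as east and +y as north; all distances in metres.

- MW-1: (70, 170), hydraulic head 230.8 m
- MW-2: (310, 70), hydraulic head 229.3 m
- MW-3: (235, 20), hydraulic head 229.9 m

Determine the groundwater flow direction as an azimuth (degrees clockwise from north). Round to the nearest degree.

Differences from MW-1: to MW-2 (Δx, Δy, Δh) = (240, -100, -1.5); to MW-3 = (165, -150, -0.9).
Solve a·Δx + b·Δy = Δh: det = 240·(-150) − 165·(-100) = -19500.
∂h/∂x = [(-1.5)·(-150) − (-0.9)·(-100)] / -19500 = -0.006923
∂h/∂y = [240·(-0.9) − 165·(-1.5)] / -19500 = -0.001615
Flow direction (−∇h) has components (+0.006923 E, +0.001615 N).
Azimuth = atan2(E, N) = atan2(+0.006923, +0.001615) = 76.9° ≈ 077°.

077°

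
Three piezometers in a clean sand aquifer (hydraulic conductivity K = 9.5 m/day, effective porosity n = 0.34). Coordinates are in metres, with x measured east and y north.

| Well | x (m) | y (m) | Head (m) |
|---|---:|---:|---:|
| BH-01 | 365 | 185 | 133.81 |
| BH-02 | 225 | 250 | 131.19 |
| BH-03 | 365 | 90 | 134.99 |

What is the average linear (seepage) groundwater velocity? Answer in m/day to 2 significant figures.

0.50 m/day

Taking BH-01 as reference: BH-02−BH-01 = (-140, 65, -2.62); BH-03−BH-01 = (0, -95, +1.18).
Determinant of the coordinate differences = (-140)·(-95) − 0·65 = 13300.
∂h/∂x = [(-2.62)·(-95) − (+1.18)·65] / 13300 = +0.01295
∂h/∂y = [(-140)·(+1.18) − 0·(-2.62)] / 13300 = -0.01242
|∇h| = √(0.01295² + -0.01242²) = 0.01794
Seepage velocity v = K·i/n = 9.5 × 0.01794 / 0.34 = 0.5013 m/day.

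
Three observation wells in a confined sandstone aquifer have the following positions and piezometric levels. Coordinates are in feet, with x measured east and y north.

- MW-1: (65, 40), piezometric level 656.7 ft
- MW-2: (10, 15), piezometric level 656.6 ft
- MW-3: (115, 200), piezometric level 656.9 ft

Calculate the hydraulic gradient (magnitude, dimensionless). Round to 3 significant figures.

Differences from MW-1: to MW-2 (Δx, Δy, Δh) = (-55, -25, -0.1); to MW-3 = (50, 160, +0.2).
Determinant of the coordinate differences = (-55)·160 − 50·(-25) = -7550.
∂h/∂x = [(-0.1)·160 − (+0.2)·(-25)] / -7550 = +0.001457
∂h/∂y = [(-55)·(+0.2) − 50·(-0.1)] / -7550 = +0.0007947
|∇h| = √(0.001457² + 0.0007947²) = 0.00166

0.00166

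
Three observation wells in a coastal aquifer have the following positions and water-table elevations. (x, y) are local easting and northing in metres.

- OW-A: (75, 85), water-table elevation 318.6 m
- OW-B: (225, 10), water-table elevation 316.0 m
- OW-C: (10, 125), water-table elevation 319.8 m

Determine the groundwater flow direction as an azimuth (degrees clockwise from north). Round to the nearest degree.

With h = a·x + b·y + c and OW-A as origin, the differences give:
  150·a + (-75)·b = -2.6
  (-65)·a + 40·b = +1.2
Eliminate b (×40 and ×(-75), subtract): 1125·a = -14.00 → a = ∂h/∂x = -0.01244
Back-substitute: b = ∂h/∂y = +0.009778.
Flow direction (−∇h) has components (+0.01244 E, -0.009778 N).
Azimuth = atan2(E, N) = atan2(+0.01244, -0.009778) = 128.2° ≈ 128°.

128°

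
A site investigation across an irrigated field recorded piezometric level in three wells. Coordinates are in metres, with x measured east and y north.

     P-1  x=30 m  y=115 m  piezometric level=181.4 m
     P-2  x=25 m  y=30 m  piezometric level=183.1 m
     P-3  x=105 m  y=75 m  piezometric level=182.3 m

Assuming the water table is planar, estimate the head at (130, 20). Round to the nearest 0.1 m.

183.4 m

Differences from P-1: to P-2 (Δx, Δy, Δh) = (-5, -85, +1.7); to P-3 = (75, -40, +0.9).
Determinant of the coordinate differences = (-5)·(-40) − 75·(-85) = 6575.
∂h/∂x = [(+1.7)·(-40) − (+0.9)·(-85)] / 6575 = +0.001293
∂h/∂y = [(-5)·(+0.9) − 75·(+1.7)] / 6575 = -0.02008
h(130, 20) = 181.4 + (+0.001293)·(100) + (-0.02008)·(-95) = 181.4 +0.129 +1.907 = 183.437 m.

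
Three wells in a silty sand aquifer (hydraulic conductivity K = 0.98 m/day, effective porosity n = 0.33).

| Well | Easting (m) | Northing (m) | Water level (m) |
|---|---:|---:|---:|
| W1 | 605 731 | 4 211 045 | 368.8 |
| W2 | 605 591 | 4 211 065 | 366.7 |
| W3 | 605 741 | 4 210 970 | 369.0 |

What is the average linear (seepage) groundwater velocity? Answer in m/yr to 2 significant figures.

16 m/yr

Taking W1 as reference: W2−W1 = (-140, 20, -2.1); W3−W1 = (10, -75, +0.2).
Determinant of the coordinate differences = (-140)·(-75) − 10·20 = 10300.
∂h/∂x = [(-2.1)·(-75) − (+0.2)·20] / 10300 = +0.01490
∂h/∂y = [(-140)·(+0.2) − 10·(-2.1)] / 10300 = -0.0006796
|∇h| = √(0.01490² + -0.0006796²) = 0.01492
Seepage velocity v = K·i/n = 0.98 × 0.01492 / 0.33 = 0.04431 m/day = 16.18 m/yr.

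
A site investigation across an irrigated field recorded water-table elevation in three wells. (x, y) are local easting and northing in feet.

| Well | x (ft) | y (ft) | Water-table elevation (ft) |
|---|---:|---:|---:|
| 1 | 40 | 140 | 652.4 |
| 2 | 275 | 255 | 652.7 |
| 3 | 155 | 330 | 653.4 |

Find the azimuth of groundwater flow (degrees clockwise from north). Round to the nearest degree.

164°

Three-point gradient (reference 1): Δ to 2 = (235, 115, +0.3), Δ to 3 = (115, 190, +1.0).
∂h/∂x = -0.001846, ∂h/∂y = +0.006380 (det = 31425).
Flow direction (−∇h) has components (+0.001846 E, -0.006380 N).
Azimuth = atan2(E, N) = atan2(+0.001846, -0.006380) = 163.9° ≈ 164°.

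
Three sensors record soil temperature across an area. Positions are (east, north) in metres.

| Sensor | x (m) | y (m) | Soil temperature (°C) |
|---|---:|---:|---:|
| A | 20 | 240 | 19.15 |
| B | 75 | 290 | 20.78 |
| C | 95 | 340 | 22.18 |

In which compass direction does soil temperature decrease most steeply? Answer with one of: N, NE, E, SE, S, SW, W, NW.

Differences from A: to B (Δx, Δy, Δh) = (55, 50, +1.63); to C = (75, 100, +3.03).
Solve a·Δx + b·Δy = ΔT: det = 55·100 − 75·50 = 1750.
∂T/∂x = [(+1.63)·100 − (+3.03)·50] / 1750 = +0.006571
∂T/∂y = [55·(+3.03) − 75·(+1.63)] / 1750 = +0.02537
Steepest decrease is along −∇f = (-0.006571 E, -0.02537 N) → south.

S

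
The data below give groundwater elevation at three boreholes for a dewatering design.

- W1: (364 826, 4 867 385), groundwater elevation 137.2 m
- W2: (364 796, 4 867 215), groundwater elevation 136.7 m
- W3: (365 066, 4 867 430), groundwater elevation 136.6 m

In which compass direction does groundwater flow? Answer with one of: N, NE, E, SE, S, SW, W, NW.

Taking W1 as reference: W2−W1 = (-30, -170, -0.5); W3−W1 = (240, 45, -0.6).
Solve a·Δx + b·Δy = Δh: det = (-30)·45 − 240·(-170) = 39450.
∂h/∂x = [(-0.5)·45 − (-0.6)·(-170)] / 39450 = -0.003156
∂h/∂y = [(-30)·(-0.6) − 240·(-0.5)] / 39450 = +0.003498
Flow = −∇h = (+0.003156 east, -0.003498 north), which points southeast.

SE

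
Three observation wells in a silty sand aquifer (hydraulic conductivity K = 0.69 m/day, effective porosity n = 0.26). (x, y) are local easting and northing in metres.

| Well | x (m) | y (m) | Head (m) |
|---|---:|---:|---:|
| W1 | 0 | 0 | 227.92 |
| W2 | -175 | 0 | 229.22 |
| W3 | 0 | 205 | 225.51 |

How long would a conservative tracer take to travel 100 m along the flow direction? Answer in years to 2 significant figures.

∂h/∂x = (229.22 − 227.92) / (-175 − 0) = -0.007429
∂h/∂y = (225.51 − 227.92) / (205 − 0) = -0.01176
|∇h| = √(-0.007429² + -0.01176²) = 0.01391
Seepage velocity v = K·i/n = 0.69 × 0.01391 / 0.26 = 0.03691 m/day.
t = 100 / 0.03691 = 2709 days = 7.42 years.

7.4 years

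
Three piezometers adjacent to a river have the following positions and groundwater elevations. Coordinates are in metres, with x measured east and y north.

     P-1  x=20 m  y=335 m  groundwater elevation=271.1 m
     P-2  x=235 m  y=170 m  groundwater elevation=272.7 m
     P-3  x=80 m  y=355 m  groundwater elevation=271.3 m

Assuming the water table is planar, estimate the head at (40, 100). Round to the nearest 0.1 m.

272.1 m

Three-point gradient (reference P-1): Δ to P-2 = (215, -165, +1.6), Δ to P-3 = (60, 20, +0.2).
∂h/∂x = +0.004577, ∂h/∂y = -0.003732 (det = 14200).
h(40, 100) = 271.1 + (+0.004577)·(20) + (-0.003732)·(-235) = 271.1 +0.092 +0.877 = 272.069 m.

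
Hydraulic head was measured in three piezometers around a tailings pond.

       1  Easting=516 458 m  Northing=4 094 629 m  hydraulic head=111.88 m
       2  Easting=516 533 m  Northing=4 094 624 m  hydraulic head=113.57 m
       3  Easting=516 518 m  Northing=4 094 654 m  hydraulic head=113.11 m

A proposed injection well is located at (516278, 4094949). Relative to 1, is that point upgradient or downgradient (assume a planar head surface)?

downgradient

Taking 1 as reference: 2−1 = (75, -5, +1.69); 3−1 = (60, 25, +1.23).
Solve a·Δx + b·Δy = Δh: det = 75·25 − 60·(-5) = 2175.
∂h/∂x = [(+1.69)·25 − (+1.23)·(-5)] / 2175 = +0.02225
∂h/∂y = [75·(+1.23) − 60·(+1.69)] / 2175 = -0.004207
Head at (516278, 4094949) = 111.88 + (+0.02225)·(-180) + (-0.004207)·(320) = 106.53 m.
That is lower than the 111.88 m at 1, so the point is downgradient.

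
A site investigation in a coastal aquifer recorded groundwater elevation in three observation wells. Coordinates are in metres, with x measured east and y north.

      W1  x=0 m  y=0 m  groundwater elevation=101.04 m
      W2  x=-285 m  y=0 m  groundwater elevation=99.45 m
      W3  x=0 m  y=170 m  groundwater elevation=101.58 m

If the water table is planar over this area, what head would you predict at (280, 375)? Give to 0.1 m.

∂h/∂x = (99.45 − 101.04) / (-285 − 0) = +0.005579
∂h/∂y = (101.58 − 101.04) / (170 − 0) = +0.003176
h(280, 375) = 101.04 + (+0.005579)·(280) + (+0.003176)·(375) = 101.04 +1.562 +1.191 = 103.793 m.

103.8 m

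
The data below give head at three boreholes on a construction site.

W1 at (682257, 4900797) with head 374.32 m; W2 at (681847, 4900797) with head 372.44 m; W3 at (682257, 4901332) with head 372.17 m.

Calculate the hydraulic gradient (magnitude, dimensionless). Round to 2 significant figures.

0.0061

∂h/∂x = (372.44 − 374.32) / (681847 − 682257) = +0.004585
∂h/∂y = (372.17 − 374.32) / (4901332 − 4900797) = -0.004019
|∇h| = √(0.004585² + -0.004019²) = 0.006097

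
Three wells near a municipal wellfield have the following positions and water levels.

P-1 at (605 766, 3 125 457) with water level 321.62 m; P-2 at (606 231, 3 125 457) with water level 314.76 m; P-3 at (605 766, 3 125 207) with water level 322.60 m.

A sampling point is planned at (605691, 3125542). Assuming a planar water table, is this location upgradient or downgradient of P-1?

upgradient

∂h/∂x = (314.76 − 321.62) / (606231 − 605766) = -0.01475
∂h/∂y = (322.60 − 321.62) / (3125207 − 3125457) = -0.003920
Head at (605691, 3125542) = 321.62 + (-0.01475)·(-75) + (-0.003920)·(85) = 322.39 m.
That is higher than the 321.62 m at P-1, so the point is upgradient.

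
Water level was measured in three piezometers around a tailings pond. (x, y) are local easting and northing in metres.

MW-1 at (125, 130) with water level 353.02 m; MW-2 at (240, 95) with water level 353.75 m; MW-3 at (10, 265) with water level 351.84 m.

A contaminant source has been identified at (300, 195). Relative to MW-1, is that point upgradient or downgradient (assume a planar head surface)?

upgradient

Taking MW-1 as reference: MW-2−MW-1 = (115, -35, +0.73); MW-3−MW-1 = (-115, 135, -1.18).
Determinant of the coordinate differences = 115·135 − (-115)·(-35) = 11500.
∂h/∂x = [(+0.73)·135 − (-1.18)·(-35)] / 11500 = +0.004978
∂h/∂y = [115·(-1.18) − (-115)·(+0.73)] / 11500 = -0.004500
Head at (300, 195) = 353.02 + (+0.004978)·(175) + (-0.004500)·(65) = 353.60 m.
That is higher than the 353.02 m at MW-1, so the point is upgradient.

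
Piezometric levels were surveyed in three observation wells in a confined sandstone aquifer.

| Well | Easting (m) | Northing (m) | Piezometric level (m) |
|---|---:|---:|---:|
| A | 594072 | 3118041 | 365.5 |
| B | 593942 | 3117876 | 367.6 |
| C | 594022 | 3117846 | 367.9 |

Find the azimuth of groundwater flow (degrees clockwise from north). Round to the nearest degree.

Differences from A: to B (Δx, Δy, Δh) = (-130, -165, +2.1); to C = (-50, -195, +2.4).
Determinant of the coordinate differences = (-130)·(-195) − (-50)·(-165) = 17100.
∂h/∂x = [(+2.1)·(-195) − (+2.4)·(-165)] / 17100 = -0.0007895
∂h/∂y = [(-130)·(+2.4) − (-50)·(+2.1)] / 17100 = -0.01211
Flow direction (−∇h) has components (+0.0007895 E, +0.01211 N).
Azimuth = atan2(E, N) = atan2(+0.0007895, +0.01211) = 3.7° ≈ 004°.

004°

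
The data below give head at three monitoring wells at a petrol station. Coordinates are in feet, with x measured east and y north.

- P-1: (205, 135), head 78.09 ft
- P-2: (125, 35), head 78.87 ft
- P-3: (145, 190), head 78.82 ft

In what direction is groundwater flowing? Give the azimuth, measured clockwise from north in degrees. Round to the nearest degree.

096°

Differences from P-1: to P-2 (Δx, Δy, Δh) = (-80, -100, +0.78); to P-3 = (-60, 55, +0.73).
Determinant of the coordinate differences = (-80)·55 − (-60)·(-100) = -10400.
∂h/∂x = [(+0.78)·55 − (+0.73)·(-100)] / -10400 = -0.01114
∂h/∂y = [(-80)·(+0.73) − (-60)·(+0.78)] / -10400 = +0.001115
Flow direction (−∇h) has components (+0.01114 E, -0.001115 N).
Azimuth = atan2(E, N) = atan2(+0.01114, -0.001115) = 95.7° ≈ 096°.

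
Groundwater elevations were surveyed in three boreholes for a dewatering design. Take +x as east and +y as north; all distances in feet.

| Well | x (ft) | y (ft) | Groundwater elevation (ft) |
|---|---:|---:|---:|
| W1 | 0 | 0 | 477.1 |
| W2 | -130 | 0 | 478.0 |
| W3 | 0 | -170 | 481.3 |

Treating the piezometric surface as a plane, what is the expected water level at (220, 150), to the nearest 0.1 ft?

471.9 ft

∂h/∂x = (478.0 − 477.1) / (-130 − 0) = -0.006923
∂h/∂y = (481.3 − 477.1) / (-170 − 0) = -0.02471
h(220, 150) = 477.1 + (-0.006923)·(220) + (-0.02471)·(150) = 477.1 -1.523 -3.706 = 471.871 ft.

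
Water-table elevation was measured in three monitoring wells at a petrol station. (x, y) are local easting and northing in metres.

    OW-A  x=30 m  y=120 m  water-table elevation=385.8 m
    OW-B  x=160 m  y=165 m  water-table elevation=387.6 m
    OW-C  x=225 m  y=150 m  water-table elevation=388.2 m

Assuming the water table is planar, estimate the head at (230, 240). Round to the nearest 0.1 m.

With h = a·x + b·y + c and OW-A as origin, the differences give:
  130·a + 45·b = +1.8
  195·a + 30·b = +2.4
Eliminate b (×30 and ×45, subtract): -4875·a = -54.00 → a = ∂h/∂x = +0.01108
Back-substitute: b = ∂h/∂y = +0.008000.
h(230, 240) = 385.8 + (+0.01108)·(200) + (+0.008000)·(120) = 385.8 +2.215 +0.960 = 388.975 m.

389.0 m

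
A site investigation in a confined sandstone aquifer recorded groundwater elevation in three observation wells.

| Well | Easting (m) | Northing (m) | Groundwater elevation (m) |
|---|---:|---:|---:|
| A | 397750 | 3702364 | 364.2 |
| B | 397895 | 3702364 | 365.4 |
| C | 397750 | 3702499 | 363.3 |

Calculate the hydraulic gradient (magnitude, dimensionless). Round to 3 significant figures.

0.0106

∂h/∂x = (365.4 − 364.2) / (397895 − 397750) = +0.008276
∂h/∂y = (363.3 − 364.2) / (3702499 − 3702364) = -0.006667
|∇h| = √(0.008276² + -0.006667²) = 0.01063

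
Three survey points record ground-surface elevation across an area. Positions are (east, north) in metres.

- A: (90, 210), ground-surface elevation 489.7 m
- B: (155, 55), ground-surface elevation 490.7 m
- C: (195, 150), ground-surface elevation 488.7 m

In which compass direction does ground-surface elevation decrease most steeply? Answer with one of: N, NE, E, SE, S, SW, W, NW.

Taking A as reference: B−A = (65, -155, +1.0); C−A = (105, -60, -1.0).
Solve a·Δx + b·Δy = Δz: det = 65·(-60) − 105·(-155) = 12375.
∂z/∂x = [(+1.0)·(-60) − (-1.0)·(-155)] / 12375 = -0.01737
∂z/∂y = [65·(-1.0) − 105·(+1.0)] / 12375 = -0.01374
Steepest decrease is along −∇f = (+0.01737 E, +0.01374 N) → northeast.

NE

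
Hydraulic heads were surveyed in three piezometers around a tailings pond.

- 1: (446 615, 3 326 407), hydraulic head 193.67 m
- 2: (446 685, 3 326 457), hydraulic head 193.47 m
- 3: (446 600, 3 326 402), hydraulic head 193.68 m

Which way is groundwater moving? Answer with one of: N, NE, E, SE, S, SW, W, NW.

N

Taking 1 as reference: 2−1 = (70, 50, -0.20); 3−1 = (-15, -5, +0.01).
Determinant of the coordinate differences = 70·(-5) − (-15)·50 = 400.
∂h/∂x = [(-0.20)·(-5) − (+0.01)·50] / 400 = +0.001250
∂h/∂y = [70·(+0.01) − (-15)·(-0.20)] / 400 = -0.005750
Flow = −∇h = (-0.001250 east, +0.005750 north), which points north.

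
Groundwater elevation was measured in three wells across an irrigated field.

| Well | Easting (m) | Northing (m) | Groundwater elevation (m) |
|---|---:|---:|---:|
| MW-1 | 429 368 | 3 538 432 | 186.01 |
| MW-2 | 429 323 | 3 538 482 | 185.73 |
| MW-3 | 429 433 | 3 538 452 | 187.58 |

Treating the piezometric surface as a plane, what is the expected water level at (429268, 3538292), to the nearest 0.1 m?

Taking MW-1 as reference: MW-2−MW-1 = (-45, 50, -0.28); MW-3−MW-1 = (65, 20, +1.57).
Solve a·Δx + b·Δy = Δh: det = (-45)·20 − 65·50 = -4150.
∂h/∂x = [(-0.28)·20 − (+1.57)·50] / -4150 = +0.02027
∂h/∂y = [(-45)·(+1.57) − 65·(-0.28)] / -4150 = +0.01264
h(429268, 3538292) = 186.01 + (+0.02027)·(-100) + (+0.01264)·(-140) = 186.01 -2.027 -1.769 = 182.214 m.

182.2 m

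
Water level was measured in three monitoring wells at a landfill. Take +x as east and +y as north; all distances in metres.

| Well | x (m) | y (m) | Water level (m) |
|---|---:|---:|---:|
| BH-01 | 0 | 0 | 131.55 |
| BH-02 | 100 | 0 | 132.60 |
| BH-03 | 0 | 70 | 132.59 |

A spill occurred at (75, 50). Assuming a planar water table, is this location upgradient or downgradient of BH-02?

∂h/∂x = (132.60 − 131.55) / (100 − 0) = +0.01050
∂h/∂y = (132.59 − 131.55) / (70 − 0) = +0.01486
Head at (75, 50) = 131.55 + (+0.01050)·(75) + (+0.01486)·(50) = 133.08 m.
That is higher than the 132.60 m at BH-02, so the point is upgradient.

upgradient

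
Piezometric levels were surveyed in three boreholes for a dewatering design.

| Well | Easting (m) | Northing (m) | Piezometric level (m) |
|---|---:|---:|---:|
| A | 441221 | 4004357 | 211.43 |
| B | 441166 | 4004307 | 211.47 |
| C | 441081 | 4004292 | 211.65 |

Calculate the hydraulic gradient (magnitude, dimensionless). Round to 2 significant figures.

Differences from A: to B (Δx, Δy, Δh) = (-55, -50, +0.04); to C = (-140, -65, +0.22).
Solve a·Δx + b·Δy = Δh: det = (-55)·(-65) − (-140)·(-50) = -3425.
∂h/∂x = [(+0.04)·(-65) − (+0.22)·(-50)] / -3425 = -0.002453
∂h/∂y = [(-55)·(+0.22) − (-140)·(+0.04)] / -3425 = +0.001898
|∇h| = √(-0.002453² + 0.001898²) = 0.003102

0.0031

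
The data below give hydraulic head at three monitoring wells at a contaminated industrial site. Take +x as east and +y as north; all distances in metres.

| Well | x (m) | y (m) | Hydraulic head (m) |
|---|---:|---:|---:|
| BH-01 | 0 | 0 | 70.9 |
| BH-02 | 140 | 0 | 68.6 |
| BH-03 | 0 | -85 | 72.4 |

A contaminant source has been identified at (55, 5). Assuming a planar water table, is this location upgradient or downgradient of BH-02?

∂h/∂x = (68.6 − 70.9) / (140 − 0) = -0.01643
∂h/∂y = (72.4 − 70.9) / (-85 − 0) = -0.01765
Head at (55, 5) = 70.9 + (-0.01643)·(55) + (-0.01765)·(5) = 69.91 m.
That is higher than the 68.6 m at BH-02, so the point is upgradient.

upgradient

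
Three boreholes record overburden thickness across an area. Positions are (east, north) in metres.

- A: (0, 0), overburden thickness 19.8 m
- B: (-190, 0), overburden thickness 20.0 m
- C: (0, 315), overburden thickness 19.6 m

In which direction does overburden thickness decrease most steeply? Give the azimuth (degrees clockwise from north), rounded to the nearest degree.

∂d/∂x = (20.0 − 19.8) / (-190 − 0) = -0.001053
∂d/∂y = (19.6 − 19.8) / (315 − 0) = -0.0006349
Steepest decrease is along −∇f: components (+0.001053 E, +0.0006349 N).
Azimuth = atan2(+0.001053, +0.0006349) = 58.9° ≈ 059°.

059°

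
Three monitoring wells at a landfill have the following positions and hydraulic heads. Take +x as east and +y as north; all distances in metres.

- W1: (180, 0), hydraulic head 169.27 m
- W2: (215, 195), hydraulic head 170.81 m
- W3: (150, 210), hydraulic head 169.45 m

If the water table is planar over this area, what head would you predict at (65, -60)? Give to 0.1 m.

Three-point gradient (reference W1): Δ to W2 = (35, 195, +1.54), Δ to W3 = (-30, 210, +0.18).
∂h/∂x = +0.02184, ∂h/∂y = +0.003977 (det = 13200).
h(65, -60) = 169.27 + (+0.02184)·(-115) + (+0.003977)·(-60) = 169.27 -2.512 -0.239 = 166.520 m.

166.5 m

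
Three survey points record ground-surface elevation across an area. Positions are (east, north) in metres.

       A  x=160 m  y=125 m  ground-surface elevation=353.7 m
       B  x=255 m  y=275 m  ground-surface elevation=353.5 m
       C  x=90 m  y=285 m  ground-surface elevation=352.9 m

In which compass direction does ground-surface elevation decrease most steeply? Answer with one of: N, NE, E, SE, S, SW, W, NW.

NW

Three-point gradient (reference A): Δ to B = (95, 150, -0.2), Δ to C = (-70, 160, -0.8).
∂z/∂x = +0.003424, ∂z/∂y = -0.003502 (det = 25700).
Steepest decrease is along −∇f = (-0.003424 E, +0.003502 N) → northwest.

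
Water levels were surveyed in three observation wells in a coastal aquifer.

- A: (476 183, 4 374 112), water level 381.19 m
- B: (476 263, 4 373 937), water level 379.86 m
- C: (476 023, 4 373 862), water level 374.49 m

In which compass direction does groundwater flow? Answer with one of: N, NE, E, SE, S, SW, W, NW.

Differences from A: to B (Δx, Δy, Δh) = (80, -175, -1.33); to C = (-160, -250, -6.70).
Solve a·Δx + b·Δy = Δh: det = 80·(-250) − (-160)·(-175) = -48000.
∂h/∂x = [(-1.33)·(-250) − (-6.70)·(-175)] / -48000 = +0.01750
∂h/∂y = [80·(-6.70) − (-160)·(-1.33)] / -48000 = +0.01560
Flow = −∇h = (-0.01750 east, -0.01560 north), which points southwest.

SW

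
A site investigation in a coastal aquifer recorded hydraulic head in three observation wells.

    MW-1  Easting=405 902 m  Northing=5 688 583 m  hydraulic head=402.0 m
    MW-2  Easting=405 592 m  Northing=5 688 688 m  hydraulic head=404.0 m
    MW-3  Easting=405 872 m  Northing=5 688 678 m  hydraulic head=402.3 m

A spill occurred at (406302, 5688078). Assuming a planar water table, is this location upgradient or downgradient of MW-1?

downgradient

Taking MW-1 as reference: MW-2−MW-1 = (-310, 105, +2.0); MW-3−MW-1 = (-30, 95, +0.3).
Determinant of the coordinate differences = (-310)·95 − (-30)·105 = -26300.
∂h/∂x = [(+2.0)·95 − (+0.3)·105] / -26300 = -0.006027
∂h/∂y = [(-310)·(+0.3) − (-30)·(+2.0)] / -26300 = +0.001255
Head at (406302, 5688078) = 402.0 + (-0.006027)·(400) + (+0.001255)·(-505) = 398.96 m.
That is lower than the 402.0 m at MW-1, so the point is downgradient.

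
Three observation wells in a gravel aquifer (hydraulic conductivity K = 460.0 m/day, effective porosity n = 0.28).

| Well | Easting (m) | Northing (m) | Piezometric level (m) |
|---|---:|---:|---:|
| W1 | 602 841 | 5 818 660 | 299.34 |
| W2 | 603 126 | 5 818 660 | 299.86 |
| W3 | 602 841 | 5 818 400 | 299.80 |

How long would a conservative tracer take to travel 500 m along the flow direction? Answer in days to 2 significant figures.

∂h/∂x = (299.86 − 299.34) / (603126 − 602841) = +0.001825
∂h/∂y = (299.80 − 299.34) / (5818400 − 5818660) = -0.001769
|∇h| = √(0.001825² + -0.001769²) = 0.002542
Seepage velocity v = K·i/n = 460.0 × 0.002542 / 0.28 = 4.176 m/day.
t = 500 / 4.176 = 119.7 days.

120 days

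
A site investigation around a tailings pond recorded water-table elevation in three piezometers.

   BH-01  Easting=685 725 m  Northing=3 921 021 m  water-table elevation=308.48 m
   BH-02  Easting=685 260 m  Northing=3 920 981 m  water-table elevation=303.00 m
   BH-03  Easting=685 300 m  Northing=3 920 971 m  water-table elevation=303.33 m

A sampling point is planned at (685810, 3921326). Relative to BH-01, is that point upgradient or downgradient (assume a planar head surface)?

Taking BH-01 as reference: BH-02−BH-01 = (-465, -40, -5.48); BH-03−BH-01 = (-425, -50, -5.15).
Solve a·Δx + b·Δy = Δh: det = (-465)·(-50) − (-425)·(-40) = 6250.
∂h/∂x = [(-5.48)·(-50) − (-5.15)·(-40)] / 6250 = +0.01088
∂h/∂y = [(-465)·(-5.15) − (-425)·(-5.48)] / 6250 = +0.01052
Head at (685810, 3921326) = 308.48 + (+0.01088)·(85) + (+0.01052)·(305) = 312.61 m.
That is higher than the 308.48 m at BH-01, so the point is upgradient.

upgradient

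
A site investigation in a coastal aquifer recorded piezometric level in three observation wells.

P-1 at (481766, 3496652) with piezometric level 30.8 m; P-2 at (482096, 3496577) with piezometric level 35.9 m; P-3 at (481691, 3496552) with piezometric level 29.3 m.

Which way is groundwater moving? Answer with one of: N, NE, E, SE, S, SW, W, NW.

W

Differences from P-1: to P-2 (Δx, Δy, Δh) = (330, -75, +5.1); to P-3 = (-75, -100, -1.5).
Solve a·Δx + b·Δy = Δh: det = 330·(-100) − (-75)·(-75) = -38625.
∂h/∂x = [(+5.1)·(-100) − (-1.5)·(-75)] / -38625 = +0.01612
∂h/∂y = [330·(-1.5) − (-75)·(+5.1)] / -38625 = +0.002913
Flow = −∇h = (-0.01612 east, -0.002913 north), which points west.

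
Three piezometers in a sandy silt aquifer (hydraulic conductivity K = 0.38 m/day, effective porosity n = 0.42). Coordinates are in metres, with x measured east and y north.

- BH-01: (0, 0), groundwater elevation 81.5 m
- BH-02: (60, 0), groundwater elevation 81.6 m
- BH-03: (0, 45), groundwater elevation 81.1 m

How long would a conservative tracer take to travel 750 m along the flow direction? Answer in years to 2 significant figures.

250 years

∂h/∂x = (81.6 − 81.5) / (60 − 0) = +0.001667
∂h/∂y = (81.1 − 81.5) / (45 − 0) = -0.008889
|∇h| = √(0.001667² + -0.008889²) = 0.009044
Seepage velocity v = K·i/n = 0.38 × 0.009044 / 0.42 = 0.008183 m/day.
t = 750 / 0.008183 = 9.165e+04 days = 251 years.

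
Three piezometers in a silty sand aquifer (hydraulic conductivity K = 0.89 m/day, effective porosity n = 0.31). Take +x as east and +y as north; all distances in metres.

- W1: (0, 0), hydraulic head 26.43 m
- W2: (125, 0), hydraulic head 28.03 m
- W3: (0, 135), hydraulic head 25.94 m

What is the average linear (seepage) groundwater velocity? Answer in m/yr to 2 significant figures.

14 m/yr

∂h/∂x = (28.03 − 26.43) / (125 − 0) = +0.01280
∂h/∂y = (25.94 − 26.43) / (135 − 0) = -0.003630
|∇h| = √(0.01280² + -0.003630²) = 0.0133
Seepage velocity v = K·i/n = 0.89 × 0.0133 / 0.31 = 0.03818 m/day = 13.95 m/yr.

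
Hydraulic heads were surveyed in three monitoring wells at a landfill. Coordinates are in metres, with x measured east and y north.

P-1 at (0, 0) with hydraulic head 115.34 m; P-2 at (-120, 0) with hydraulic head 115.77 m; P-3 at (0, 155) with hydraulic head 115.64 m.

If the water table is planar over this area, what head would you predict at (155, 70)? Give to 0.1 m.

114.9 m

∂h/∂x = (115.77 − 115.34) / (-120 − 0) = -0.003583
∂h/∂y = (115.64 − 115.34) / (155 − 0) = +0.001935
h(155, 70) = 115.34 + (-0.003583)·(155) + (+0.001935)·(70) = 115.34 -0.555 +0.135 = 114.920 m.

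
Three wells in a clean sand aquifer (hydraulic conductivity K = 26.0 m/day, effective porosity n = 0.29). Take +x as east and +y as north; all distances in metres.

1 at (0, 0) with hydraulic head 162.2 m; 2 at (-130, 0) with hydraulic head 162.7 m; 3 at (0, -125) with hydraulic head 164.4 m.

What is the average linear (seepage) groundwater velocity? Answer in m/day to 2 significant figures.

1.6 m/day

∂h/∂x = (162.7 − 162.2) / (-130 − 0) = -0.003846
∂h/∂y = (164.4 − 162.2) / (-125 − 0) = -0.01760
|∇h| = √(-0.003846² + -0.01760²) = 0.01802
Seepage velocity v = K·i/n = 26.0 × 0.01802 / 0.29 = 1.616 m/day.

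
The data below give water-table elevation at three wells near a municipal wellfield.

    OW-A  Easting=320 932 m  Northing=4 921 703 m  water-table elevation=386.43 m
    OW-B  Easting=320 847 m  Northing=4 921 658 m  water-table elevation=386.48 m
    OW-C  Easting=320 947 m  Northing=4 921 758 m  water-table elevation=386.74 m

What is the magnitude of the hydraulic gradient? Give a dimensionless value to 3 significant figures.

Three-point gradient (reference OW-A): Δ to OW-B = (-85, -45, +0.05), Δ to OW-C = (15, 55, +0.31).
∂h/∂x = -0.004175, ∂h/∂y = +0.006775 (det = -4000).
|∇h| = √(-0.004175² + 0.006775²) = 0.007958

0.00796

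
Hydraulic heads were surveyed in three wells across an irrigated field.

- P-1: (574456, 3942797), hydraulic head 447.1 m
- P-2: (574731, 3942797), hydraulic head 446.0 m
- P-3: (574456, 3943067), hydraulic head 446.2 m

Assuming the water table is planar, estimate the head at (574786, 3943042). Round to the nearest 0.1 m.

∂h/∂x = (446.0 − 447.1) / (574731 − 574456) = -0.004000
∂h/∂y = (446.2 − 447.1) / (3943067 − 3942797) = -0.003333
h(574786, 3943042) = 447.1 + (-0.004000)·(330) + (-0.003333)·(245) = 447.1 -1.320 -0.817 = 444.963 m.

445.0 m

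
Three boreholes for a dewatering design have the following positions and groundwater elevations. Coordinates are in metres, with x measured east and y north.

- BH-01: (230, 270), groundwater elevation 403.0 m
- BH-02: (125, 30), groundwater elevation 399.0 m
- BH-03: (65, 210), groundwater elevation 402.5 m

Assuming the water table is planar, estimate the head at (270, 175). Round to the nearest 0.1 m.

Taking BH-01 as reference: BH-02−BH-01 = (-105, -240, -4.0); BH-03−BH-01 = (-165, -60, -0.5).
Determinant of the coordinate differences = (-105)·(-60) − (-165)·(-240) = -33300.
∂h/∂x = [(-4.0)·(-60) − (-0.5)·(-240)] / -33300 = -0.003604
∂h/∂y = [(-105)·(-0.5) − (-165)·(-4.0)] / -33300 = +0.01824
h(270, 175) = 403.0 + (-0.003604)·(40) + (+0.01824)·(-95) = 403.0 -0.144 -1.733 = 401.123 m.

401.1 m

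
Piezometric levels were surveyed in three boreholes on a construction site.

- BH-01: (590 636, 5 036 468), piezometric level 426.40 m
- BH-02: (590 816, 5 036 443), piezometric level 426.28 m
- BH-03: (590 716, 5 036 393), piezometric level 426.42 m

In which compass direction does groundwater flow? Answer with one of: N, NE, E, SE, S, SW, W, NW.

NE

Three-point gradient (reference BH-01): Δ to BH-02 = (180, -25, -0.12), Δ to BH-03 = (80, -75, +0.02).
∂h/∂x = -0.0008261, ∂h/∂y = -0.001148 (det = -11500).
Flow = −∇h = (+0.0008261 east, +0.001148 north), which points northeast.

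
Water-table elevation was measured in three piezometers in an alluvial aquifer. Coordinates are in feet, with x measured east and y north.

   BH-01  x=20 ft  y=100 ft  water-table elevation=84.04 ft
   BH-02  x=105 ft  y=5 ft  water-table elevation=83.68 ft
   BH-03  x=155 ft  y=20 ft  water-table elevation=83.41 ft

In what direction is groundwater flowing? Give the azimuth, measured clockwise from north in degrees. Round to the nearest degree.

With h = a·x + b·y + c and BH-01 as origin, the differences give:
  85·a + (-95)·b = -0.36
  135·a + (-80)·b = -0.63
Eliminate b (×(-80) and ×(-95), subtract): 6025·a = -31.050 → a = ∂h/∂x = -0.005154
Back-substitute: b = ∂h/∂y = -0.0008216.
Flow direction (−∇h) has components (+0.005154 E, +0.0008216 N).
Azimuth = atan2(E, N) = atan2(+0.005154, +0.0008216) = 80.9° ≈ 081°.

081°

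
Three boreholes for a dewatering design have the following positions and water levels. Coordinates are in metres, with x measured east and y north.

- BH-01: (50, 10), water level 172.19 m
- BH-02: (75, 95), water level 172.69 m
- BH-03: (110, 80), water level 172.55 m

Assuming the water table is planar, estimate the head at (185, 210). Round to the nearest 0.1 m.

173.3 m

Taking BH-01 as reference: BH-02−BH-01 = (25, 85, +0.50); BH-03−BH-01 = (60, 70, +0.36).
Solve a·Δx + b·Δy = Δh: det = 25·70 − 60·85 = -3350.
∂h/∂x = [(+0.50)·70 − (+0.36)·85] / -3350 = -0.001313
∂h/∂y = [25·(+0.36) − 60·(+0.50)] / -3350 = +0.006269
h(185, 210) = 172.19 + (-0.001313)·(135) + (+0.006269)·(200) = 172.19 -0.177 +1.254 = 173.266 m.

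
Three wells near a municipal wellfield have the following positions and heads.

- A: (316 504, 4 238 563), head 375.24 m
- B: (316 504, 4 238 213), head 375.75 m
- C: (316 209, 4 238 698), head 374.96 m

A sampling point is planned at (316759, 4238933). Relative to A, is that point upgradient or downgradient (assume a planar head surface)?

downgradient

Three-point gradient (reference A): Δ to B = (0, -350, +0.51), Δ to C = (-295, 135, -0.28).
∂h/∂x = +0.0002823, ∂h/∂y = -0.001457 (det = -103250).
Head at (316759, 4238933) = 375.24 + (+0.0002823)·(255) + (-0.001457)·(370) = 374.77 m.
That is lower than the 375.24 m at A, so the point is downgradient.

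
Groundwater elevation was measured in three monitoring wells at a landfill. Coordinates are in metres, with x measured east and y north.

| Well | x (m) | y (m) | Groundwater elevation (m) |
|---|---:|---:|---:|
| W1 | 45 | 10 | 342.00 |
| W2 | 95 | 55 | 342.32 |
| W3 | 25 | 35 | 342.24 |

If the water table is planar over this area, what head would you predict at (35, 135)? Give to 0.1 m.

Taking W1 as reference: W2−W1 = (50, 45, +0.32); W3−W1 = (-20, 25, +0.24).
Solve a·Δx + b·Δy = Δh: det = 50·25 − (-20)·45 = 2150.
∂h/∂x = [(+0.32)·25 − (+0.24)·45] / 2150 = -0.001302
∂h/∂y = [50·(+0.24) − (-20)·(+0.32)] / 2150 = +0.008558
h(35, 135) = 342.00 + (-0.001302)·(-10) + (+0.008558)·(125) = 342.00 +0.013 +1.070 = 343.083 m.

343.1 m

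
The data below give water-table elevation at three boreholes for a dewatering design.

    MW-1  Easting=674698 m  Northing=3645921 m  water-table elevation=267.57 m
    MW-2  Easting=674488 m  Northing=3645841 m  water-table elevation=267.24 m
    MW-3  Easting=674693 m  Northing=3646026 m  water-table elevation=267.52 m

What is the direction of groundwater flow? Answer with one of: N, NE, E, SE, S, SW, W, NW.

W

Three-point gradient (reference MW-1): Δ to MW-2 = (-210, -80, -0.33), Δ to MW-3 = (-5, 105, -0.05).
∂h/∂x = +0.001722, ∂h/∂y = -0.0003942 (det = -22450).
Flow = −∇h = (-0.001722 east, +0.0003942 north), which points west.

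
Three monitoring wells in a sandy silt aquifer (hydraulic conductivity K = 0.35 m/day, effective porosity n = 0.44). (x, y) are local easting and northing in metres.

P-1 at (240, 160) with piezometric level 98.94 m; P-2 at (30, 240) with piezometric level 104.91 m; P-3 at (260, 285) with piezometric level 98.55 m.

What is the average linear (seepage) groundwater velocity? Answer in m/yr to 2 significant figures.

8.1 m/yr

Differences from P-1: to P-2 (Δx, Δy, Δh) = (-210, 80, +5.97); to P-3 = (20, 125, -0.39).
Determinant of the coordinate differences = (-210)·125 − 20·80 = -27850.
∂h/∂x = [(+5.97)·125 − (-0.39)·80] / -27850 = -0.02792
∂h/∂y = [(-210)·(-0.39) − 20·(+5.97)] / -27850 = +0.001346
|∇h| = √(-0.02792² + 0.001346²) = 0.02795
Seepage velocity v = K·i/n = 0.35 × 0.02795 / 0.44 = 0.02223 m/day = 8.12 m/yr.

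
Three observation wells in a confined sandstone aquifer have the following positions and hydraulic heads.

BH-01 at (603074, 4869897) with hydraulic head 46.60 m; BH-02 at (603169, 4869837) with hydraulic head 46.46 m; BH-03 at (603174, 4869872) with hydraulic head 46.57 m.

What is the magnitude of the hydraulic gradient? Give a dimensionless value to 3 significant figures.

Taking BH-01 as reference: BH-02−BH-01 = (95, -60, -0.14); BH-03−BH-01 = (100, -25, -0.03).
Determinant of the coordinate differences = 95·(-25) − 100·(-60) = 3625.
∂h/∂x = [(-0.14)·(-25) − (-0.03)·(-60)] / 3625 = +0.0004690
∂h/∂y = [95·(-0.03) − 100·(-0.14)] / 3625 = +0.003076
|∇h| = √(0.0004690² + 0.003076²) = 0.003112

0.00311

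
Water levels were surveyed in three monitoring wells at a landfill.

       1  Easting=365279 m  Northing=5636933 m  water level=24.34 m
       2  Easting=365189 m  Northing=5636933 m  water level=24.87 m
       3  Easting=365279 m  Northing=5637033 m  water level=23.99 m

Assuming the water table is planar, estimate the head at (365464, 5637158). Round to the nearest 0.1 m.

22.5 m

∂h/∂x = (24.87 − 24.34) / (365189 − 365279) = -0.005889
∂h/∂y = (23.99 − 24.34) / (5637033 − 5636933) = -0.003500
h(365464, 5637158) = 24.34 + (-0.005889)·(185) + (-0.003500)·(225) = 24.34 -1.089 -0.788 = 22.463 m.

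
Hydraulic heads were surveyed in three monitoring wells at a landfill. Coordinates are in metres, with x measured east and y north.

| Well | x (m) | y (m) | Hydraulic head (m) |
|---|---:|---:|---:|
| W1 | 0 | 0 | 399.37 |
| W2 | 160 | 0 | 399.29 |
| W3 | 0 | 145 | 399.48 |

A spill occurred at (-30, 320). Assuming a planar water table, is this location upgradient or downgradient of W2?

upgradient

∂h/∂x = (399.29 − 399.37) / (160 − 0) = -0.0005000
∂h/∂y = (399.48 − 399.37) / (145 − 0) = +0.0007586
Head at (-30, 320) = 399.37 + (-0.0005000)·(-30) + (+0.0007586)·(320) = 399.63 m.
That is higher than the 399.29 m at W2, so the point is upgradient.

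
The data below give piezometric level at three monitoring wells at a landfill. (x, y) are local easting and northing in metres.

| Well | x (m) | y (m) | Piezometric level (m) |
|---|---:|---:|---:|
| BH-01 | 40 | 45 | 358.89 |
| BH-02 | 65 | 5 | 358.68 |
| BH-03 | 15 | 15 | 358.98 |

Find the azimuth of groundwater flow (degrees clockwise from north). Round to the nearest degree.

107°

Taking BH-01 as reference: BH-02−BH-01 = (25, -40, -0.21); BH-03−BH-01 = (-25, -30, +0.09).
Determinant of the coordinate differences = 25·(-30) − (-25)·(-40) = -1750.
∂h/∂x = [(-0.21)·(-30) − (+0.09)·(-40)] / -1750 = -0.005657
∂h/∂y = [25·(+0.09) − (-25)·(-0.21)] / -1750 = +0.001714
Flow direction (−∇h) has components (+0.005657 E, -0.001714 N).
Azimuth = atan2(E, N) = atan2(+0.005657, -0.001714) = 106.9° ≈ 107°.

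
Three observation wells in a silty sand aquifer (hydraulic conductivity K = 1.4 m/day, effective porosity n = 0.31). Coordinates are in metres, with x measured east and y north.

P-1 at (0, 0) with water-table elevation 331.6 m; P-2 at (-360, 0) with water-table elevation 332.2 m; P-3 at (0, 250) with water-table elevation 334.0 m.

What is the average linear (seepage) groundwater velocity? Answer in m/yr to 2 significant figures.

16 m/yr

∂h/∂x = (332.2 − 331.6) / (-360 − 0) = -0.001667
∂h/∂y = (334.0 − 331.6) / (250 − 0) = +0.009600
|∇h| = √(-0.001667² + 0.009600²) = 0.009744
Seepage velocity v = K·i/n = 1.4 × 0.009744 / 0.31 = 0.04401 m/day = 16.07 m/yr.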